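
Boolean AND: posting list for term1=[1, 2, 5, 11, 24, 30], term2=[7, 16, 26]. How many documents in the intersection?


Boolean AND: find intersection of posting lists
term1 docs: [1, 2, 5, 11, 24, 30]
term2 docs: [7, 16, 26]
Intersection: []
|intersection| = 0

0


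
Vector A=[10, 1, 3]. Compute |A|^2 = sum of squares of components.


|A|^2 = sum of squared components
A[0]^2 = 10^2 = 100
A[1]^2 = 1^2 = 1
A[2]^2 = 3^2 = 9
Sum = 100 + 1 + 9 = 110

110


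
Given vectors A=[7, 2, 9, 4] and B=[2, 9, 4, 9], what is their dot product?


Dot product = sum of element-wise products
A[0]*B[0] = 7*2 = 14
A[1]*B[1] = 2*9 = 18
A[2]*B[2] = 9*4 = 36
A[3]*B[3] = 4*9 = 36
Sum = 14 + 18 + 36 + 36 = 104

104


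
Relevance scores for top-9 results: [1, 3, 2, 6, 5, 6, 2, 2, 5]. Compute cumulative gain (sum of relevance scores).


Cumulative Gain = sum of relevance scores
Position 1: rel=1, running sum=1
Position 2: rel=3, running sum=4
Position 3: rel=2, running sum=6
Position 4: rel=6, running sum=12
Position 5: rel=5, running sum=17
Position 6: rel=6, running sum=23
Position 7: rel=2, running sum=25
Position 8: rel=2, running sum=27
Position 9: rel=5, running sum=32
CG = 32

32


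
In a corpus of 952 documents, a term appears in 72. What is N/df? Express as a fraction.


IDF ratio = N / df
= 952 / 72
= 119/9

119/9


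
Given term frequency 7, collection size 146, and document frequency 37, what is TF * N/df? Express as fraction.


TF * (N/df)
= 7 * (146/37)
= 7 * 146/37
= 1022/37

1022/37


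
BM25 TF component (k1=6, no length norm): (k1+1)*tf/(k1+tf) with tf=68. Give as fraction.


BM25 TF component = (k1+1)*tf / (k1+tf)
k1 = 6, tf = 68
Numerator = (6+1)*68 = 476
Denominator = 6 + 68 = 74
= 476/74 = 238/37

238/37


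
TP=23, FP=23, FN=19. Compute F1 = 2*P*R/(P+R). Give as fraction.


F1 = 2 * P * R / (P + R)
P = TP/(TP+FP) = 23/46 = 1/2
R = TP/(TP+FN) = 23/42 = 23/42
2 * P * R = 2 * 1/2 * 23/42 = 23/42
P + R = 1/2 + 23/42 = 22/21
F1 = 23/42 / 22/21 = 23/44

23/44


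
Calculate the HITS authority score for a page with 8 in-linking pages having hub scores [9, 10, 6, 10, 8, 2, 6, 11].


Authority = sum of hub scores of in-linkers
In-link 1: hub score = 9
In-link 2: hub score = 10
In-link 3: hub score = 6
In-link 4: hub score = 10
In-link 5: hub score = 8
In-link 6: hub score = 2
In-link 7: hub score = 6
In-link 8: hub score = 11
Authority = 9 + 10 + 6 + 10 + 8 + 2 + 6 + 11 = 62

62


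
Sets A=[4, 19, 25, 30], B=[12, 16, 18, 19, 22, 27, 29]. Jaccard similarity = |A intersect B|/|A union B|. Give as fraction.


A intersect B = [19]
|A intersect B| = 1
A union B = [4, 12, 16, 18, 19, 22, 25, 27, 29, 30]
|A union B| = 10
Jaccard = 1/10 = 1/10

1/10


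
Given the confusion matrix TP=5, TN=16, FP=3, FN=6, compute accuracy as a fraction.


Accuracy = (TP + TN) / (TP + TN + FP + FN)
TP + TN = 5 + 16 = 21
Total = 5 + 16 + 3 + 6 = 30
Accuracy = 21 / 30 = 7/10

7/10


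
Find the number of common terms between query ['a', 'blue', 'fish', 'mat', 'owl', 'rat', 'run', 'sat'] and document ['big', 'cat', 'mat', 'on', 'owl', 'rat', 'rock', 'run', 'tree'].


Query terms: ['a', 'blue', 'fish', 'mat', 'owl', 'rat', 'run', 'sat']
Document terms: ['big', 'cat', 'mat', 'on', 'owl', 'rat', 'rock', 'run', 'tree']
Common terms: ['mat', 'owl', 'rat', 'run']
Overlap count = 4

4


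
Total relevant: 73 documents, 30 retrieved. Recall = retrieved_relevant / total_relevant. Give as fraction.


Recall = retrieved_relevant / total_relevant
= 30 / 73
= 30 / (30 + 43)
= 30/73

30/73


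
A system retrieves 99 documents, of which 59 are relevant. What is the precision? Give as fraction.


Precision = relevant_retrieved / total_retrieved
= 59 / 99
= 59 / (59 + 40)
= 59/99

59/99


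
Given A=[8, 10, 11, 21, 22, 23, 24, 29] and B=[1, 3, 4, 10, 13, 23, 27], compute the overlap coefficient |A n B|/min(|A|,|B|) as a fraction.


A intersect B = [10, 23]
|A intersect B| = 2
min(|A|, |B|) = min(8, 7) = 7
Overlap = 2 / 7 = 2/7

2/7


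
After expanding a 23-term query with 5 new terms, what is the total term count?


Original terms: 23
Expansion terms: 5
Total = 23 + 5 = 28

28


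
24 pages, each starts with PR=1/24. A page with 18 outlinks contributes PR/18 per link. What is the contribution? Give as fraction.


Initial PR = 1/24 = 1/24
Outlinks = 18
Contribution per link = PR / outlinks
= 1/24 / 18
= 1/432

1/432


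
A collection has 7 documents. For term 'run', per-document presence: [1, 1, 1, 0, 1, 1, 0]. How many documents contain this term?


Checking each document for 'run':
Doc 1: present
Doc 2: present
Doc 3: present
Doc 4: absent
Doc 5: present
Doc 6: present
Doc 7: absent
df = sum of presences = 1 + 1 + 1 + 0 + 1 + 1 + 0 = 5

5


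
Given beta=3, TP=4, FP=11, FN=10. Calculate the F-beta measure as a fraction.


P = TP/(TP+FP) = 4/15 = 4/15
R = TP/(TP+FN) = 4/14 = 2/7
beta^2 = 3^2 = 9
(1 + beta^2) = 10
Numerator = (1+beta^2)*P*R = 16/21
Denominator = beta^2*P + R = 12/5 + 2/7 = 94/35
F_beta = 40/141

40/141


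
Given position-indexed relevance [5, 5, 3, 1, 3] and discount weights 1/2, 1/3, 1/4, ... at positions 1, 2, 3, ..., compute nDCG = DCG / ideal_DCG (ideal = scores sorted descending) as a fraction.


Position discount weights w_i = 1/(i+1) for i=1..5:
Weights = [1/2, 1/3, 1/4, 1/5, 1/6]
Actual relevance: [5, 5, 3, 1, 3]
DCG = 5/2 + 5/3 + 3/4 + 1/5 + 3/6 = 337/60
Ideal relevance (sorted desc): [5, 5, 3, 3, 1]
Ideal DCG = 5/2 + 5/3 + 3/4 + 3/5 + 1/6 = 341/60
nDCG = DCG / ideal_DCG = 337/60 / 341/60 = 337/341

337/341


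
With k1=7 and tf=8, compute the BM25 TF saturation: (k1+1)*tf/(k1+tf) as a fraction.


BM25 TF component = (k1+1)*tf / (k1+tf)
k1 = 7, tf = 8
Numerator = (7+1)*8 = 64
Denominator = 7 + 8 = 15
= 64/15 = 64/15

64/15


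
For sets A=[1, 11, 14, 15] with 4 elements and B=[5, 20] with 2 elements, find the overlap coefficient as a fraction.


A intersect B = []
|A intersect B| = 0
min(|A|, |B|) = min(4, 2) = 2
Overlap = 0 / 2 = 0

0


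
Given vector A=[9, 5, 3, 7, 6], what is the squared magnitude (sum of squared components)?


|A|^2 = sum of squared components
A[0]^2 = 9^2 = 81
A[1]^2 = 5^2 = 25
A[2]^2 = 3^2 = 9
A[3]^2 = 7^2 = 49
A[4]^2 = 6^2 = 36
Sum = 81 + 25 + 9 + 49 + 36 = 200

200


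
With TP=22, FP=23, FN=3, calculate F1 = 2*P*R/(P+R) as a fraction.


F1 = 2 * P * R / (P + R)
P = TP/(TP+FP) = 22/45 = 22/45
R = TP/(TP+FN) = 22/25 = 22/25
2 * P * R = 2 * 22/45 * 22/25 = 968/1125
P + R = 22/45 + 22/25 = 308/225
F1 = 968/1125 / 308/225 = 22/35

22/35


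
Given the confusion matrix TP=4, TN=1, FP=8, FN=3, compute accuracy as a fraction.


Accuracy = (TP + TN) / (TP + TN + FP + FN)
TP + TN = 4 + 1 = 5
Total = 4 + 1 + 8 + 3 = 16
Accuracy = 5 / 16 = 5/16

5/16


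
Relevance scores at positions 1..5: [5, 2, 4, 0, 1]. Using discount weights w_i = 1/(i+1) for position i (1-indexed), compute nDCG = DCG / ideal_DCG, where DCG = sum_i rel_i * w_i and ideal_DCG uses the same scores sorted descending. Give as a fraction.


Position discount weights w_i = 1/(i+1) for i=1..5:
Weights = [1/2, 1/3, 1/4, 1/5, 1/6]
Actual relevance: [5, 2, 4, 0, 1]
DCG = 5/2 + 2/3 + 4/4 + 0/5 + 1/6 = 13/3
Ideal relevance (sorted desc): [5, 4, 2, 1, 0]
Ideal DCG = 5/2 + 4/3 + 2/4 + 1/5 + 0/6 = 68/15
nDCG = DCG / ideal_DCG = 13/3 / 68/15 = 65/68

65/68


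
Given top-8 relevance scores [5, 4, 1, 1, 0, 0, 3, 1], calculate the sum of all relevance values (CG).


Cumulative Gain = sum of relevance scores
Position 1: rel=5, running sum=5
Position 2: rel=4, running sum=9
Position 3: rel=1, running sum=10
Position 4: rel=1, running sum=11
Position 5: rel=0, running sum=11
Position 6: rel=0, running sum=11
Position 7: rel=3, running sum=14
Position 8: rel=1, running sum=15
CG = 15

15


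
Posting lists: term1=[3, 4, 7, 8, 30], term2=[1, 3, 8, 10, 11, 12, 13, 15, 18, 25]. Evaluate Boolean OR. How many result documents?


Boolean OR: find union of posting lists
term1 docs: [3, 4, 7, 8, 30]
term2 docs: [1, 3, 8, 10, 11, 12, 13, 15, 18, 25]
Union: [1, 3, 4, 7, 8, 10, 11, 12, 13, 15, 18, 25, 30]
|union| = 13

13


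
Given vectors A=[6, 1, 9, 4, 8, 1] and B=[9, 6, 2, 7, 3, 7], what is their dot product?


Dot product = sum of element-wise products
A[0]*B[0] = 6*9 = 54
A[1]*B[1] = 1*6 = 6
A[2]*B[2] = 9*2 = 18
A[3]*B[3] = 4*7 = 28
A[4]*B[4] = 8*3 = 24
A[5]*B[5] = 1*7 = 7
Sum = 54 + 6 + 18 + 28 + 24 + 7 = 137

137


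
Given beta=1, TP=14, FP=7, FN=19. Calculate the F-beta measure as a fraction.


P = TP/(TP+FP) = 14/21 = 2/3
R = TP/(TP+FN) = 14/33 = 14/33
beta^2 = 1^2 = 1
(1 + beta^2) = 2
Numerator = (1+beta^2)*P*R = 56/99
Denominator = beta^2*P + R = 2/3 + 14/33 = 12/11
F_beta = 14/27

14/27


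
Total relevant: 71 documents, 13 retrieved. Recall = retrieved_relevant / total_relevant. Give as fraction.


Recall = retrieved_relevant / total_relevant
= 13 / 71
= 13 / (13 + 58)
= 13/71

13/71


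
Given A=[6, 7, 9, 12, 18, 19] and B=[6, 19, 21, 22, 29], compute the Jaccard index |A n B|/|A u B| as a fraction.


A intersect B = [6, 19]
|A intersect B| = 2
A union B = [6, 7, 9, 12, 18, 19, 21, 22, 29]
|A union B| = 9
Jaccard = 2/9 = 2/9

2/9


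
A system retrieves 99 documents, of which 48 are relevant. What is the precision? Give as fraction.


Precision = relevant_retrieved / total_retrieved
= 48 / 99
= 48 / (48 + 51)
= 16/33

16/33


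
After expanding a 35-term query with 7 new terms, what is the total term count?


Original terms: 35
Expansion terms: 7
Total = 35 + 7 = 42

42


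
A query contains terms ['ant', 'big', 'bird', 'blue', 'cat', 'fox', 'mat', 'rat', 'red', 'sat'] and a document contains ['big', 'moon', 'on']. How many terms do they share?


Query terms: ['ant', 'big', 'bird', 'blue', 'cat', 'fox', 'mat', 'rat', 'red', 'sat']
Document terms: ['big', 'moon', 'on']
Common terms: ['big']
Overlap count = 1

1


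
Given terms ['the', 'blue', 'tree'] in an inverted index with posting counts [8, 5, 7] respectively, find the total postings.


Summing posting list sizes:
'the': 8 postings
'blue': 5 postings
'tree': 7 postings
Total = 8 + 5 + 7 = 20

20


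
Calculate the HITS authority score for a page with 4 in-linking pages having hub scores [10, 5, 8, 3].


Authority = sum of hub scores of in-linkers
In-link 1: hub score = 10
In-link 2: hub score = 5
In-link 3: hub score = 8
In-link 4: hub score = 3
Authority = 10 + 5 + 8 + 3 = 26

26


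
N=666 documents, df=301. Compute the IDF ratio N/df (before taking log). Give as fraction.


IDF ratio = N / df
= 666 / 301
= 666/301

666/301


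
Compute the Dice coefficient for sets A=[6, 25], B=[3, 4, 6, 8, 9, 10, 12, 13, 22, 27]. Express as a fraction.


A intersect B = [6]
|A intersect B| = 1
|A| = 2, |B| = 10
Dice = 2*1 / (2+10)
= 2 / 12 = 1/6

1/6


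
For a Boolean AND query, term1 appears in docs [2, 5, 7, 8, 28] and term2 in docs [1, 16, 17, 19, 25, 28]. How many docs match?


Boolean AND: find intersection of posting lists
term1 docs: [2, 5, 7, 8, 28]
term2 docs: [1, 16, 17, 19, 25, 28]
Intersection: [28]
|intersection| = 1

1


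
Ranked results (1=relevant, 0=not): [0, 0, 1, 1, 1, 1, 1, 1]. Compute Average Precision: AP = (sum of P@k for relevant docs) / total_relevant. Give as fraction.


Computing P@k for each relevant position:
Position 1: not relevant
Position 2: not relevant
Position 3: relevant, P@3 = 1/3 = 1/3
Position 4: relevant, P@4 = 2/4 = 1/2
Position 5: relevant, P@5 = 3/5 = 3/5
Position 6: relevant, P@6 = 4/6 = 2/3
Position 7: relevant, P@7 = 5/7 = 5/7
Position 8: relevant, P@8 = 6/8 = 3/4
Sum of P@k = 1/3 + 1/2 + 3/5 + 2/3 + 5/7 + 3/4 = 499/140
AP = 499/140 / 6 = 499/840

499/840


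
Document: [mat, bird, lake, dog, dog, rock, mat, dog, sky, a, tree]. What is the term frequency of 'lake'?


Document has 11 words
Scanning for 'lake':
Found at positions: [2]
Count = 1

1


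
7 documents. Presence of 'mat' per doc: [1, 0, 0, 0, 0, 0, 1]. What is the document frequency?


Checking each document for 'mat':
Doc 1: present
Doc 2: absent
Doc 3: absent
Doc 4: absent
Doc 5: absent
Doc 6: absent
Doc 7: present
df = sum of presences = 1 + 0 + 0 + 0 + 0 + 0 + 1 = 2

2


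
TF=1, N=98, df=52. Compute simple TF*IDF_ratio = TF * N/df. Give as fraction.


TF * (N/df)
= 1 * (98/52)
= 1 * 49/26
= 49/26

49/26


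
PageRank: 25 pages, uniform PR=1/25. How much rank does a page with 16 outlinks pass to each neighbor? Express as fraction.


Initial PR = 1/25 = 1/25
Outlinks = 16
Contribution per link = PR / outlinks
= 1/25 / 16
= 1/400

1/400


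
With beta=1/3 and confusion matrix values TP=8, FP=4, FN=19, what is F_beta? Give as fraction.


P = TP/(TP+FP) = 8/12 = 2/3
R = TP/(TP+FN) = 8/27 = 8/27
beta^2 = 1/3^2 = 1/9
(1 + beta^2) = 10/9
Numerator = (1+beta^2)*P*R = 160/729
Denominator = beta^2*P + R = 2/27 + 8/27 = 10/27
F_beta = 16/27

16/27


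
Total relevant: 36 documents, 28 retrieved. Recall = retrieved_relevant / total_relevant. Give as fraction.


Recall = retrieved_relevant / total_relevant
= 28 / 36
= 28 / (28 + 8)
= 7/9

7/9


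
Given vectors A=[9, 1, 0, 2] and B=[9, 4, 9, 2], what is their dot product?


Dot product = sum of element-wise products
A[0]*B[0] = 9*9 = 81
A[1]*B[1] = 1*4 = 4
A[2]*B[2] = 0*9 = 0
A[3]*B[3] = 2*2 = 4
Sum = 81 + 4 + 0 + 4 = 89

89


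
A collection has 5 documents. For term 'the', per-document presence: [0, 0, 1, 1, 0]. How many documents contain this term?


Checking each document for 'the':
Doc 1: absent
Doc 2: absent
Doc 3: present
Doc 4: present
Doc 5: absent
df = sum of presences = 0 + 0 + 1 + 1 + 0 = 2

2


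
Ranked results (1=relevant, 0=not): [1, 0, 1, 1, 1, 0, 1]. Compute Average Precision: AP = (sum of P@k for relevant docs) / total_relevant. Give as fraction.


Computing P@k for each relevant position:
Position 1: relevant, P@1 = 1/1 = 1
Position 2: not relevant
Position 3: relevant, P@3 = 2/3 = 2/3
Position 4: relevant, P@4 = 3/4 = 3/4
Position 5: relevant, P@5 = 4/5 = 4/5
Position 6: not relevant
Position 7: relevant, P@7 = 5/7 = 5/7
Sum of P@k = 1 + 2/3 + 3/4 + 4/5 + 5/7 = 1651/420
AP = 1651/420 / 5 = 1651/2100

1651/2100


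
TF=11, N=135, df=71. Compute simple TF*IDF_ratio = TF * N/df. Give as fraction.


TF * (N/df)
= 11 * (135/71)
= 11 * 135/71
= 1485/71

1485/71


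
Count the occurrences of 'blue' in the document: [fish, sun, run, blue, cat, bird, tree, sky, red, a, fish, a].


Document has 12 words
Scanning for 'blue':
Found at positions: [3]
Count = 1

1


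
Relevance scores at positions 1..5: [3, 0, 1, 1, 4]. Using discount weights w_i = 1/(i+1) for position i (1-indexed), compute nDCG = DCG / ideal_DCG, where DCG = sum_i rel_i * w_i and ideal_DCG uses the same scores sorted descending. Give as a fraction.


Position discount weights w_i = 1/(i+1) for i=1..5:
Weights = [1/2, 1/3, 1/4, 1/5, 1/6]
Actual relevance: [3, 0, 1, 1, 4]
DCG = 3/2 + 0/3 + 1/4 + 1/5 + 4/6 = 157/60
Ideal relevance (sorted desc): [4, 3, 1, 1, 0]
Ideal DCG = 4/2 + 3/3 + 1/4 + 1/5 + 0/6 = 69/20
nDCG = DCG / ideal_DCG = 157/60 / 69/20 = 157/207

157/207


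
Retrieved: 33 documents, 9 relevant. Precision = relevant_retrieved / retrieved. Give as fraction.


Precision = relevant_retrieved / total_retrieved
= 9 / 33
= 9 / (9 + 24)
= 3/11

3/11


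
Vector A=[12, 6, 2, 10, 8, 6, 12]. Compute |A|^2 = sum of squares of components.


|A|^2 = sum of squared components
A[0]^2 = 12^2 = 144
A[1]^2 = 6^2 = 36
A[2]^2 = 2^2 = 4
A[3]^2 = 10^2 = 100
A[4]^2 = 8^2 = 64
A[5]^2 = 6^2 = 36
A[6]^2 = 12^2 = 144
Sum = 144 + 36 + 4 + 100 + 64 + 36 + 144 = 528

528


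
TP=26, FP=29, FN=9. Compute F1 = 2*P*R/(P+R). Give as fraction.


F1 = 2 * P * R / (P + R)
P = TP/(TP+FP) = 26/55 = 26/55
R = TP/(TP+FN) = 26/35 = 26/35
2 * P * R = 2 * 26/55 * 26/35 = 1352/1925
P + R = 26/55 + 26/35 = 468/385
F1 = 1352/1925 / 468/385 = 26/45

26/45


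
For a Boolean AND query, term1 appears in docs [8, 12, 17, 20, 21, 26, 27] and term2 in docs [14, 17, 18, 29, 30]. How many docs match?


Boolean AND: find intersection of posting lists
term1 docs: [8, 12, 17, 20, 21, 26, 27]
term2 docs: [14, 17, 18, 29, 30]
Intersection: [17]
|intersection| = 1

1


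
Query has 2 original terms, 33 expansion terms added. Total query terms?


Original terms: 2
Expansion terms: 33
Total = 2 + 33 = 35

35


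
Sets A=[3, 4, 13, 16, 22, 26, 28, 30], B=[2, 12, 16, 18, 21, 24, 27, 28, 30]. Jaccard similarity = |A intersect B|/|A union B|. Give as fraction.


A intersect B = [16, 28, 30]
|A intersect B| = 3
A union B = [2, 3, 4, 12, 13, 16, 18, 21, 22, 24, 26, 27, 28, 30]
|A union B| = 14
Jaccard = 3/14 = 3/14

3/14


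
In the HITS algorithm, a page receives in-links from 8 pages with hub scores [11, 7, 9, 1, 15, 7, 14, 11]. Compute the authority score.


Authority = sum of hub scores of in-linkers
In-link 1: hub score = 11
In-link 2: hub score = 7
In-link 3: hub score = 9
In-link 4: hub score = 1
In-link 5: hub score = 15
In-link 6: hub score = 7
In-link 7: hub score = 14
In-link 8: hub score = 11
Authority = 11 + 7 + 9 + 1 + 15 + 7 + 14 + 11 = 75

75


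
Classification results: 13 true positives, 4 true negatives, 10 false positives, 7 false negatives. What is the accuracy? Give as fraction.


Accuracy = (TP + TN) / (TP + TN + FP + FN)
TP + TN = 13 + 4 = 17
Total = 13 + 4 + 10 + 7 = 34
Accuracy = 17 / 34 = 1/2

1/2


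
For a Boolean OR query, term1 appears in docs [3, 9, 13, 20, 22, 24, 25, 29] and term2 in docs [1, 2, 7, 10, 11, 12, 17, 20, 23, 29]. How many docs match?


Boolean OR: find union of posting lists
term1 docs: [3, 9, 13, 20, 22, 24, 25, 29]
term2 docs: [1, 2, 7, 10, 11, 12, 17, 20, 23, 29]
Union: [1, 2, 3, 7, 9, 10, 11, 12, 13, 17, 20, 22, 23, 24, 25, 29]
|union| = 16

16


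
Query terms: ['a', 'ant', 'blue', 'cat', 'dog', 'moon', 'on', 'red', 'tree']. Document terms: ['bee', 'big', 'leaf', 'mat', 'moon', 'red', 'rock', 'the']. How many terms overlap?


Query terms: ['a', 'ant', 'blue', 'cat', 'dog', 'moon', 'on', 'red', 'tree']
Document terms: ['bee', 'big', 'leaf', 'mat', 'moon', 'red', 'rock', 'the']
Common terms: ['moon', 'red']
Overlap count = 2

2


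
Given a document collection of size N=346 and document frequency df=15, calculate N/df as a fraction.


IDF ratio = N / df
= 346 / 15
= 346/15

346/15


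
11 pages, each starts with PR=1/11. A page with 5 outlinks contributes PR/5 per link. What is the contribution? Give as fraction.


Initial PR = 1/11 = 1/11
Outlinks = 5
Contribution per link = PR / outlinks
= 1/11 / 5
= 1/55

1/55


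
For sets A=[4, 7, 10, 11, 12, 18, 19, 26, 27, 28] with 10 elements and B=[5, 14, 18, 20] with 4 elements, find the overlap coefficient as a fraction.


A intersect B = [18]
|A intersect B| = 1
min(|A|, |B|) = min(10, 4) = 4
Overlap = 1 / 4 = 1/4

1/4


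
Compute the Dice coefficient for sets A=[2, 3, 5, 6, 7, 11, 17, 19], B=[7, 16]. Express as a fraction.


A intersect B = [7]
|A intersect B| = 1
|A| = 8, |B| = 2
Dice = 2*1 / (8+2)
= 2 / 10 = 1/5

1/5


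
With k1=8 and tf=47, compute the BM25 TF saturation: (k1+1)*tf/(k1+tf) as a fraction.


BM25 TF component = (k1+1)*tf / (k1+tf)
k1 = 8, tf = 47
Numerator = (8+1)*47 = 423
Denominator = 8 + 47 = 55
= 423/55 = 423/55

423/55


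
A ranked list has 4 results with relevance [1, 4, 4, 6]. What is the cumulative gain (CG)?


Cumulative Gain = sum of relevance scores
Position 1: rel=1, running sum=1
Position 2: rel=4, running sum=5
Position 3: rel=4, running sum=9
Position 4: rel=6, running sum=15
CG = 15

15


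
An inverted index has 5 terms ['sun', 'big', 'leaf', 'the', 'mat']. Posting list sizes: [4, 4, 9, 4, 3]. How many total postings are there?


Summing posting list sizes:
'sun': 4 postings
'big': 4 postings
'leaf': 9 postings
'the': 4 postings
'mat': 3 postings
Total = 4 + 4 + 9 + 4 + 3 = 24

24


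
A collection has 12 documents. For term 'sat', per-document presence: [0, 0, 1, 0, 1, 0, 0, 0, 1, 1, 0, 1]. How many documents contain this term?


Checking each document for 'sat':
Doc 1: absent
Doc 2: absent
Doc 3: present
Doc 4: absent
Doc 5: present
Doc 6: absent
Doc 7: absent
Doc 8: absent
Doc 9: present
Doc 10: present
Doc 11: absent
Doc 12: present
df = sum of presences = 0 + 0 + 1 + 0 + 1 + 0 + 0 + 0 + 1 + 1 + 0 + 1 = 5

5


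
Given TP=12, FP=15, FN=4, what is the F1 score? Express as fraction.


F1 = 2 * P * R / (P + R)
P = TP/(TP+FP) = 12/27 = 4/9
R = TP/(TP+FN) = 12/16 = 3/4
2 * P * R = 2 * 4/9 * 3/4 = 2/3
P + R = 4/9 + 3/4 = 43/36
F1 = 2/3 / 43/36 = 24/43

24/43


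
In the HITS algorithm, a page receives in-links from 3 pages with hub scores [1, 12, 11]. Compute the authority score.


Authority = sum of hub scores of in-linkers
In-link 1: hub score = 1
In-link 2: hub score = 12
In-link 3: hub score = 11
Authority = 1 + 12 + 11 = 24

24


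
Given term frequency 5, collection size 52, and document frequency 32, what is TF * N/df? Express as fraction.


TF * (N/df)
= 5 * (52/32)
= 5 * 13/8
= 65/8

65/8


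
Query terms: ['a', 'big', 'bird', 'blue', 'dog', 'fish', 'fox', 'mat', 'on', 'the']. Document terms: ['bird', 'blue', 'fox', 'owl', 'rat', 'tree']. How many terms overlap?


Query terms: ['a', 'big', 'bird', 'blue', 'dog', 'fish', 'fox', 'mat', 'on', 'the']
Document terms: ['bird', 'blue', 'fox', 'owl', 'rat', 'tree']
Common terms: ['bird', 'blue', 'fox']
Overlap count = 3

3


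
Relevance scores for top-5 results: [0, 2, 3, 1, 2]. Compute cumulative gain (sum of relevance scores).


Cumulative Gain = sum of relevance scores
Position 1: rel=0, running sum=0
Position 2: rel=2, running sum=2
Position 3: rel=3, running sum=5
Position 4: rel=1, running sum=6
Position 5: rel=2, running sum=8
CG = 8

8


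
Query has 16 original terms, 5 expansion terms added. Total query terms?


Original terms: 16
Expansion terms: 5
Total = 16 + 5 = 21

21


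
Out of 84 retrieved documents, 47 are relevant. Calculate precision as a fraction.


Precision = relevant_retrieved / total_retrieved
= 47 / 84
= 47 / (47 + 37)
= 47/84

47/84


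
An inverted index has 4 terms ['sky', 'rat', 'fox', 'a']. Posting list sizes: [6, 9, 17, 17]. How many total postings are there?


Summing posting list sizes:
'sky': 6 postings
'rat': 9 postings
'fox': 17 postings
'a': 17 postings
Total = 6 + 9 + 17 + 17 = 49

49


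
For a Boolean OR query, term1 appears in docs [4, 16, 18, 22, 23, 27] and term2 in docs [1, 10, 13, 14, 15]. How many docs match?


Boolean OR: find union of posting lists
term1 docs: [4, 16, 18, 22, 23, 27]
term2 docs: [1, 10, 13, 14, 15]
Union: [1, 4, 10, 13, 14, 15, 16, 18, 22, 23, 27]
|union| = 11

11


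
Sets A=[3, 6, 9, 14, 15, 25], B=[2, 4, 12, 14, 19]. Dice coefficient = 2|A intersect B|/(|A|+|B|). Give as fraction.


A intersect B = [14]
|A intersect B| = 1
|A| = 6, |B| = 5
Dice = 2*1 / (6+5)
= 2 / 11 = 2/11

2/11


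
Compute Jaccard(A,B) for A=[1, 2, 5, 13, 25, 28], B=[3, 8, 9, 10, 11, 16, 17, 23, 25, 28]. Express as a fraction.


A intersect B = [25, 28]
|A intersect B| = 2
A union B = [1, 2, 3, 5, 8, 9, 10, 11, 13, 16, 17, 23, 25, 28]
|A union B| = 14
Jaccard = 2/14 = 1/7

1/7


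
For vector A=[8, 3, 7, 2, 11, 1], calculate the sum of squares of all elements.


|A|^2 = sum of squared components
A[0]^2 = 8^2 = 64
A[1]^2 = 3^2 = 9
A[2]^2 = 7^2 = 49
A[3]^2 = 2^2 = 4
A[4]^2 = 11^2 = 121
A[5]^2 = 1^2 = 1
Sum = 64 + 9 + 49 + 4 + 121 + 1 = 248

248


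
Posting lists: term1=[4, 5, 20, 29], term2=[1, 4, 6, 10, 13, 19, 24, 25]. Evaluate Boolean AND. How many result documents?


Boolean AND: find intersection of posting lists
term1 docs: [4, 5, 20, 29]
term2 docs: [1, 4, 6, 10, 13, 19, 24, 25]
Intersection: [4]
|intersection| = 1

1


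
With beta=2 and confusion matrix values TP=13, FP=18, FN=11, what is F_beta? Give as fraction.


P = TP/(TP+FP) = 13/31 = 13/31
R = TP/(TP+FN) = 13/24 = 13/24
beta^2 = 2^2 = 4
(1 + beta^2) = 5
Numerator = (1+beta^2)*P*R = 845/744
Denominator = beta^2*P + R = 52/31 + 13/24 = 1651/744
F_beta = 65/127

65/127


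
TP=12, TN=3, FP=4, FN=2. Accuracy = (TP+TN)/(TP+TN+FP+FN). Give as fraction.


Accuracy = (TP + TN) / (TP + TN + FP + FN)
TP + TN = 12 + 3 = 15
Total = 12 + 3 + 4 + 2 = 21
Accuracy = 15 / 21 = 5/7

5/7


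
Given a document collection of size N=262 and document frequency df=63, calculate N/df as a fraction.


IDF ratio = N / df
= 262 / 63
= 262/63

262/63


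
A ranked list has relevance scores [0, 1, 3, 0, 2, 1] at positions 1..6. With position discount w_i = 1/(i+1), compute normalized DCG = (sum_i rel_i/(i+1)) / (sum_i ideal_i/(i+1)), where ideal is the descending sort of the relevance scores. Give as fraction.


Position discount weights w_i = 1/(i+1) for i=1..6:
Weights = [1/2, 1/3, 1/4, 1/5, 1/6, 1/7]
Actual relevance: [0, 1, 3, 0, 2, 1]
DCG = 0/2 + 1/3 + 3/4 + 0/5 + 2/6 + 1/7 = 131/84
Ideal relevance (sorted desc): [3, 2, 1, 1, 0, 0]
Ideal DCG = 3/2 + 2/3 + 1/4 + 1/5 + 0/6 + 0/7 = 157/60
nDCG = DCG / ideal_DCG = 131/84 / 157/60 = 655/1099

655/1099


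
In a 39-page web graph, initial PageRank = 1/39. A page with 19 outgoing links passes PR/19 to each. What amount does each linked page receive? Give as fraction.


Initial PR = 1/39 = 1/39
Outlinks = 19
Contribution per link = PR / outlinks
= 1/39 / 19
= 1/741

1/741


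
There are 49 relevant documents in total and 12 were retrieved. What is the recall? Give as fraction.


Recall = retrieved_relevant / total_relevant
= 12 / 49
= 12 / (12 + 37)
= 12/49

12/49


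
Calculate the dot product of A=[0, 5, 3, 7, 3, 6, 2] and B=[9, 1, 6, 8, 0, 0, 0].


Dot product = sum of element-wise products
A[0]*B[0] = 0*9 = 0
A[1]*B[1] = 5*1 = 5
A[2]*B[2] = 3*6 = 18
A[3]*B[3] = 7*8 = 56
A[4]*B[4] = 3*0 = 0
A[5]*B[5] = 6*0 = 0
A[6]*B[6] = 2*0 = 0
Sum = 0 + 5 + 18 + 56 + 0 + 0 + 0 = 79

79


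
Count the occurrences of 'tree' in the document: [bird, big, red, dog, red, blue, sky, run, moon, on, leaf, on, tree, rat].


Document has 14 words
Scanning for 'tree':
Found at positions: [12]
Count = 1

1


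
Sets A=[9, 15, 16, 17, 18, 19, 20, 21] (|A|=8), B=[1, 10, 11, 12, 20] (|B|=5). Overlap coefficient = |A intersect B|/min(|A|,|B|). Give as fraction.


A intersect B = [20]
|A intersect B| = 1
min(|A|, |B|) = min(8, 5) = 5
Overlap = 1 / 5 = 1/5

1/5


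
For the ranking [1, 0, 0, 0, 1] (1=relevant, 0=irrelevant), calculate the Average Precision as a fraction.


Computing P@k for each relevant position:
Position 1: relevant, P@1 = 1/1 = 1
Position 2: not relevant
Position 3: not relevant
Position 4: not relevant
Position 5: relevant, P@5 = 2/5 = 2/5
Sum of P@k = 1 + 2/5 = 7/5
AP = 7/5 / 2 = 7/10

7/10


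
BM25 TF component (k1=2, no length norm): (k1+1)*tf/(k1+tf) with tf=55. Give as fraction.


BM25 TF component = (k1+1)*tf / (k1+tf)
k1 = 2, tf = 55
Numerator = (2+1)*55 = 165
Denominator = 2 + 55 = 57
= 165/57 = 55/19

55/19


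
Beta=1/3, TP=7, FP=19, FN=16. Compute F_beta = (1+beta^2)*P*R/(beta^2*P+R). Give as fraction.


P = TP/(TP+FP) = 7/26 = 7/26
R = TP/(TP+FN) = 7/23 = 7/23
beta^2 = 1/3^2 = 1/9
(1 + beta^2) = 10/9
Numerator = (1+beta^2)*P*R = 245/2691
Denominator = beta^2*P + R = 7/234 + 7/23 = 1799/5382
F_beta = 70/257

70/257


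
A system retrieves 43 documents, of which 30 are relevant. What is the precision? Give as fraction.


Precision = relevant_retrieved / total_retrieved
= 30 / 43
= 30 / (30 + 13)
= 30/43

30/43


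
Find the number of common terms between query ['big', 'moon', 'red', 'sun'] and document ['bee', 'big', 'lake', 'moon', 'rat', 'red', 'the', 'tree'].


Query terms: ['big', 'moon', 'red', 'sun']
Document terms: ['bee', 'big', 'lake', 'moon', 'rat', 'red', 'the', 'tree']
Common terms: ['big', 'moon', 'red']
Overlap count = 3

3


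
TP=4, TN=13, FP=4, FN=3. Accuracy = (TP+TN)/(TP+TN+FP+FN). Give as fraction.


Accuracy = (TP + TN) / (TP + TN + FP + FN)
TP + TN = 4 + 13 = 17
Total = 4 + 13 + 4 + 3 = 24
Accuracy = 17 / 24 = 17/24

17/24


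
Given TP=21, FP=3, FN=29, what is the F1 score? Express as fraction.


F1 = 2 * P * R / (P + R)
P = TP/(TP+FP) = 21/24 = 7/8
R = TP/(TP+FN) = 21/50 = 21/50
2 * P * R = 2 * 7/8 * 21/50 = 147/200
P + R = 7/8 + 21/50 = 259/200
F1 = 147/200 / 259/200 = 21/37

21/37


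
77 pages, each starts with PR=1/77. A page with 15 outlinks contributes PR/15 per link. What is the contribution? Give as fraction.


Initial PR = 1/77 = 1/77
Outlinks = 15
Contribution per link = PR / outlinks
= 1/77 / 15
= 1/1155

1/1155


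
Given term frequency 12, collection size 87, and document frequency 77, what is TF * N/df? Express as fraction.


TF * (N/df)
= 12 * (87/77)
= 12 * 87/77
= 1044/77

1044/77


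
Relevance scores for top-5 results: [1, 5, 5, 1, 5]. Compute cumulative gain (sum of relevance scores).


Cumulative Gain = sum of relevance scores
Position 1: rel=1, running sum=1
Position 2: rel=5, running sum=6
Position 3: rel=5, running sum=11
Position 4: rel=1, running sum=12
Position 5: rel=5, running sum=17
CG = 17

17


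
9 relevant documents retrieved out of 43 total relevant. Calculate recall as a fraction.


Recall = retrieved_relevant / total_relevant
= 9 / 43
= 9 / (9 + 34)
= 9/43

9/43


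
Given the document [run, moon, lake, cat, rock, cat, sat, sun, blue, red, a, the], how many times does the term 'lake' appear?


Document has 12 words
Scanning for 'lake':
Found at positions: [2]
Count = 1

1


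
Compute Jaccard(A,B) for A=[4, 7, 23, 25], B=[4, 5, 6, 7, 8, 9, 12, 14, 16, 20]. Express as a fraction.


A intersect B = [4, 7]
|A intersect B| = 2
A union B = [4, 5, 6, 7, 8, 9, 12, 14, 16, 20, 23, 25]
|A union B| = 12
Jaccard = 2/12 = 1/6

1/6


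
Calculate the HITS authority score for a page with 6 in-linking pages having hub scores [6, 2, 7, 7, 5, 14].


Authority = sum of hub scores of in-linkers
In-link 1: hub score = 6
In-link 2: hub score = 2
In-link 3: hub score = 7
In-link 4: hub score = 7
In-link 5: hub score = 5
In-link 6: hub score = 14
Authority = 6 + 2 + 7 + 7 + 5 + 14 = 41

41


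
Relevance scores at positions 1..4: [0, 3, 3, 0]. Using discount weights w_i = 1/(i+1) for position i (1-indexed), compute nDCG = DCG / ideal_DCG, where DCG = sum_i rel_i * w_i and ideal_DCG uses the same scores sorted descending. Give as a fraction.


Position discount weights w_i = 1/(i+1) for i=1..4:
Weights = [1/2, 1/3, 1/4, 1/5]
Actual relevance: [0, 3, 3, 0]
DCG = 0/2 + 3/3 + 3/4 + 0/5 = 7/4
Ideal relevance (sorted desc): [3, 3, 0, 0]
Ideal DCG = 3/2 + 3/3 + 0/4 + 0/5 = 5/2
nDCG = DCG / ideal_DCG = 7/4 / 5/2 = 7/10

7/10


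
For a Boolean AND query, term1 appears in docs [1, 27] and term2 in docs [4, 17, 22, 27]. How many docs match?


Boolean AND: find intersection of posting lists
term1 docs: [1, 27]
term2 docs: [4, 17, 22, 27]
Intersection: [27]
|intersection| = 1

1


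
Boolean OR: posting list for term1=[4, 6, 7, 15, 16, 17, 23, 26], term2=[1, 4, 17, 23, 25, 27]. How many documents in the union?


Boolean OR: find union of posting lists
term1 docs: [4, 6, 7, 15, 16, 17, 23, 26]
term2 docs: [1, 4, 17, 23, 25, 27]
Union: [1, 4, 6, 7, 15, 16, 17, 23, 25, 26, 27]
|union| = 11

11


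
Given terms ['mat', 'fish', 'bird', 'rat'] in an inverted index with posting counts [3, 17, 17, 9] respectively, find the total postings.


Summing posting list sizes:
'mat': 3 postings
'fish': 17 postings
'bird': 17 postings
'rat': 9 postings
Total = 3 + 17 + 17 + 9 = 46

46


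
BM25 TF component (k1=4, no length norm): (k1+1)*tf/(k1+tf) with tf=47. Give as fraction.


BM25 TF component = (k1+1)*tf / (k1+tf)
k1 = 4, tf = 47
Numerator = (4+1)*47 = 235
Denominator = 4 + 47 = 51
= 235/51 = 235/51

235/51


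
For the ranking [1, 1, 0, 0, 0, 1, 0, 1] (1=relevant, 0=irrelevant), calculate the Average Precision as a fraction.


Computing P@k for each relevant position:
Position 1: relevant, P@1 = 1/1 = 1
Position 2: relevant, P@2 = 2/2 = 1
Position 3: not relevant
Position 4: not relevant
Position 5: not relevant
Position 6: relevant, P@6 = 3/6 = 1/2
Position 7: not relevant
Position 8: relevant, P@8 = 4/8 = 1/2
Sum of P@k = 1 + 1 + 1/2 + 1/2 = 3
AP = 3 / 4 = 3/4

3/4


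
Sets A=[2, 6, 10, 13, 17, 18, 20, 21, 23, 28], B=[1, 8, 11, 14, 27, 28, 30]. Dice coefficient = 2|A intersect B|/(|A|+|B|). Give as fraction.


A intersect B = [28]
|A intersect B| = 1
|A| = 10, |B| = 7
Dice = 2*1 / (10+7)
= 2 / 17 = 2/17

2/17


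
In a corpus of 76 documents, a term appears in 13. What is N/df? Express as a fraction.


IDF ratio = N / df
= 76 / 13
= 76/13

76/13


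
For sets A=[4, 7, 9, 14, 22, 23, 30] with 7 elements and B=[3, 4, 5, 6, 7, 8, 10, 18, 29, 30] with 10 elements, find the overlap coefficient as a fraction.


A intersect B = [4, 7, 30]
|A intersect B| = 3
min(|A|, |B|) = min(7, 10) = 7
Overlap = 3 / 7 = 3/7

3/7


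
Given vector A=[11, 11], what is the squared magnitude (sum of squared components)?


|A|^2 = sum of squared components
A[0]^2 = 11^2 = 121
A[1]^2 = 11^2 = 121
Sum = 121 + 121 = 242

242


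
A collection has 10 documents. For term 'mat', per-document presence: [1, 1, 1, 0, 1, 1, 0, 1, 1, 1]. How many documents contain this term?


Checking each document for 'mat':
Doc 1: present
Doc 2: present
Doc 3: present
Doc 4: absent
Doc 5: present
Doc 6: present
Doc 7: absent
Doc 8: present
Doc 9: present
Doc 10: present
df = sum of presences = 1 + 1 + 1 + 0 + 1 + 1 + 0 + 1 + 1 + 1 = 8

8


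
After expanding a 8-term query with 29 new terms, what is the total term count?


Original terms: 8
Expansion terms: 29
Total = 8 + 29 = 37

37


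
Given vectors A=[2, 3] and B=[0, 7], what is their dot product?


Dot product = sum of element-wise products
A[0]*B[0] = 2*0 = 0
A[1]*B[1] = 3*7 = 21
Sum = 0 + 21 = 21

21


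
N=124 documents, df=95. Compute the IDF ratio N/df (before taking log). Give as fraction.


IDF ratio = N / df
= 124 / 95
= 124/95

124/95


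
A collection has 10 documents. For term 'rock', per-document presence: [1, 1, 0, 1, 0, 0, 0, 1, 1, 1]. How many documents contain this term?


Checking each document for 'rock':
Doc 1: present
Doc 2: present
Doc 3: absent
Doc 4: present
Doc 5: absent
Doc 6: absent
Doc 7: absent
Doc 8: present
Doc 9: present
Doc 10: present
df = sum of presences = 1 + 1 + 0 + 1 + 0 + 0 + 0 + 1 + 1 + 1 = 6

6


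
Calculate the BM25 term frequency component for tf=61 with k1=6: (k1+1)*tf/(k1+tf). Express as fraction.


BM25 TF component = (k1+1)*tf / (k1+tf)
k1 = 6, tf = 61
Numerator = (6+1)*61 = 427
Denominator = 6 + 61 = 67
= 427/67 = 427/67

427/67


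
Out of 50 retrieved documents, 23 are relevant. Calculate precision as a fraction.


Precision = relevant_retrieved / total_retrieved
= 23 / 50
= 23 / (23 + 27)
= 23/50

23/50


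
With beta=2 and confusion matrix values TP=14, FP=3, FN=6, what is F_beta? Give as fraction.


P = TP/(TP+FP) = 14/17 = 14/17
R = TP/(TP+FN) = 14/20 = 7/10
beta^2 = 2^2 = 4
(1 + beta^2) = 5
Numerator = (1+beta^2)*P*R = 49/17
Denominator = beta^2*P + R = 56/17 + 7/10 = 679/170
F_beta = 70/97

70/97


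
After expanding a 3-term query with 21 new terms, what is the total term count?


Original terms: 3
Expansion terms: 21
Total = 3 + 21 = 24

24


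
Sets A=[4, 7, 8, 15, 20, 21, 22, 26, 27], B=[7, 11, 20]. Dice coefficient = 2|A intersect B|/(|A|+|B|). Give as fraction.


A intersect B = [7, 20]
|A intersect B| = 2
|A| = 9, |B| = 3
Dice = 2*2 / (9+3)
= 4 / 12 = 1/3

1/3


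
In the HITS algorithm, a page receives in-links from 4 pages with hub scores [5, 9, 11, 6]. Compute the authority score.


Authority = sum of hub scores of in-linkers
In-link 1: hub score = 5
In-link 2: hub score = 9
In-link 3: hub score = 11
In-link 4: hub score = 6
Authority = 5 + 9 + 11 + 6 = 31

31


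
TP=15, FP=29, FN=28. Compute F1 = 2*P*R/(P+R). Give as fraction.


F1 = 2 * P * R / (P + R)
P = TP/(TP+FP) = 15/44 = 15/44
R = TP/(TP+FN) = 15/43 = 15/43
2 * P * R = 2 * 15/44 * 15/43 = 225/946
P + R = 15/44 + 15/43 = 1305/1892
F1 = 225/946 / 1305/1892 = 10/29

10/29


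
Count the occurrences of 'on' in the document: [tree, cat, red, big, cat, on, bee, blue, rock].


Document has 9 words
Scanning for 'on':
Found at positions: [5]
Count = 1

1


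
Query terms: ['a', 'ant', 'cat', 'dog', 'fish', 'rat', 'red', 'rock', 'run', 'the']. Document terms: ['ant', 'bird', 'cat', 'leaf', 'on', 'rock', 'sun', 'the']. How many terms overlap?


Query terms: ['a', 'ant', 'cat', 'dog', 'fish', 'rat', 'red', 'rock', 'run', 'the']
Document terms: ['ant', 'bird', 'cat', 'leaf', 'on', 'rock', 'sun', 'the']
Common terms: ['ant', 'cat', 'rock', 'the']
Overlap count = 4

4


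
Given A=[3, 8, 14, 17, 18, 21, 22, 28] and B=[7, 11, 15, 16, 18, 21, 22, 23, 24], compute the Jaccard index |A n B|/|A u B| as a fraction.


A intersect B = [18, 21, 22]
|A intersect B| = 3
A union B = [3, 7, 8, 11, 14, 15, 16, 17, 18, 21, 22, 23, 24, 28]
|A union B| = 14
Jaccard = 3/14 = 3/14

3/14


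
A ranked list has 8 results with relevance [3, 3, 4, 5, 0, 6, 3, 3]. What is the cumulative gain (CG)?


Cumulative Gain = sum of relevance scores
Position 1: rel=3, running sum=3
Position 2: rel=3, running sum=6
Position 3: rel=4, running sum=10
Position 4: rel=5, running sum=15
Position 5: rel=0, running sum=15
Position 6: rel=6, running sum=21
Position 7: rel=3, running sum=24
Position 8: rel=3, running sum=27
CG = 27

27


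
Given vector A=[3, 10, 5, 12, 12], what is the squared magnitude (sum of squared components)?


|A|^2 = sum of squared components
A[0]^2 = 3^2 = 9
A[1]^2 = 10^2 = 100
A[2]^2 = 5^2 = 25
A[3]^2 = 12^2 = 144
A[4]^2 = 12^2 = 144
Sum = 9 + 100 + 25 + 144 + 144 = 422

422


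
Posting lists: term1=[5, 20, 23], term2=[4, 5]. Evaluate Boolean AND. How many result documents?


Boolean AND: find intersection of posting lists
term1 docs: [5, 20, 23]
term2 docs: [4, 5]
Intersection: [5]
|intersection| = 1

1


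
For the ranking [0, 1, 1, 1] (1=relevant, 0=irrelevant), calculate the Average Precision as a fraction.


Computing P@k for each relevant position:
Position 1: not relevant
Position 2: relevant, P@2 = 1/2 = 1/2
Position 3: relevant, P@3 = 2/3 = 2/3
Position 4: relevant, P@4 = 3/4 = 3/4
Sum of P@k = 1/2 + 2/3 + 3/4 = 23/12
AP = 23/12 / 3 = 23/36

23/36


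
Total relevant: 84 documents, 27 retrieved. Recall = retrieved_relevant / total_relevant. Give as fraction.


Recall = retrieved_relevant / total_relevant
= 27 / 84
= 27 / (27 + 57)
= 9/28

9/28


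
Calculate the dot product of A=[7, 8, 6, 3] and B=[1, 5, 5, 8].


Dot product = sum of element-wise products
A[0]*B[0] = 7*1 = 7
A[1]*B[1] = 8*5 = 40
A[2]*B[2] = 6*5 = 30
A[3]*B[3] = 3*8 = 24
Sum = 7 + 40 + 30 + 24 = 101

101


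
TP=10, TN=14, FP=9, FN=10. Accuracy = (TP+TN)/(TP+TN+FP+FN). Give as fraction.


Accuracy = (TP + TN) / (TP + TN + FP + FN)
TP + TN = 10 + 14 = 24
Total = 10 + 14 + 9 + 10 = 43
Accuracy = 24 / 43 = 24/43

24/43


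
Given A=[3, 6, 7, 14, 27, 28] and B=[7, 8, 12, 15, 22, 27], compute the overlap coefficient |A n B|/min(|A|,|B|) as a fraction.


A intersect B = [7, 27]
|A intersect B| = 2
min(|A|, |B|) = min(6, 6) = 6
Overlap = 2 / 6 = 1/3

1/3


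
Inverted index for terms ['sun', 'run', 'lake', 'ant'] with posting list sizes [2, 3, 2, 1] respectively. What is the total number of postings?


Summing posting list sizes:
'sun': 2 postings
'run': 3 postings
'lake': 2 postings
'ant': 1 postings
Total = 2 + 3 + 2 + 1 = 8

8


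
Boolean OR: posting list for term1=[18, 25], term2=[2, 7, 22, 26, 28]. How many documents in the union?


Boolean OR: find union of posting lists
term1 docs: [18, 25]
term2 docs: [2, 7, 22, 26, 28]
Union: [2, 7, 18, 22, 25, 26, 28]
|union| = 7

7


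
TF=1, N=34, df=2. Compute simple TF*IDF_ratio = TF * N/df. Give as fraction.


TF * (N/df)
= 1 * (34/2)
= 1 * 17
= 17

17
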